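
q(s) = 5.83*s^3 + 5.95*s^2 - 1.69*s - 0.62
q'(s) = 17.49*s^2 + 11.9*s - 1.69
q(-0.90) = 1.47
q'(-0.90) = 1.77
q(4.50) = 643.52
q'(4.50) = 406.03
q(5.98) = 1448.78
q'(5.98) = 694.92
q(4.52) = 651.68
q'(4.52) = 409.43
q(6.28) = 1667.36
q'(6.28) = 762.82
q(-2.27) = -34.32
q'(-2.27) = 61.42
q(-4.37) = -366.14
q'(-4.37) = 280.31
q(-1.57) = -5.86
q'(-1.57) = 22.74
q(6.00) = 1462.72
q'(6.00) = 699.35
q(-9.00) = -3753.53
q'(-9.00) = 1307.90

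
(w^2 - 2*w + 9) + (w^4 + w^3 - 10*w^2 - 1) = w^4 + w^3 - 9*w^2 - 2*w + 8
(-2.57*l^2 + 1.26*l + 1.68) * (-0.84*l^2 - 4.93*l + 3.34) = 2.1588*l^4 + 11.6117*l^3 - 16.2068*l^2 - 4.074*l + 5.6112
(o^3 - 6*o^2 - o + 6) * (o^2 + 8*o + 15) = o^5 + 2*o^4 - 34*o^3 - 92*o^2 + 33*o + 90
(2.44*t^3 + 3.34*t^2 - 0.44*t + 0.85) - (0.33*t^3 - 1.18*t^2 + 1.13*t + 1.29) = 2.11*t^3 + 4.52*t^2 - 1.57*t - 0.44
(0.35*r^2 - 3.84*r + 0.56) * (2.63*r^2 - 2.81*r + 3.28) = 0.9205*r^4 - 11.0827*r^3 + 13.4112*r^2 - 14.1688*r + 1.8368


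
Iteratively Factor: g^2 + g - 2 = (g - 1)*(g + 2)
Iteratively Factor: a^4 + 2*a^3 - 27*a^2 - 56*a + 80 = (a - 5)*(a^3 + 7*a^2 + 8*a - 16) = (a - 5)*(a + 4)*(a^2 + 3*a - 4) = (a - 5)*(a + 4)^2*(a - 1)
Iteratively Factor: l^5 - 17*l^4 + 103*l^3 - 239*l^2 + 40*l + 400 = (l - 4)*(l^4 - 13*l^3 + 51*l^2 - 35*l - 100) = (l - 4)^2*(l^3 - 9*l^2 + 15*l + 25) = (l - 4)^2*(l + 1)*(l^2 - 10*l + 25) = (l - 5)*(l - 4)^2*(l + 1)*(l - 5)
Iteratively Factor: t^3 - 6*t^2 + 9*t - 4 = (t - 1)*(t^2 - 5*t + 4) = (t - 1)^2*(t - 4)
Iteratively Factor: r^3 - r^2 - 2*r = (r + 1)*(r^2 - 2*r) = (r - 2)*(r + 1)*(r)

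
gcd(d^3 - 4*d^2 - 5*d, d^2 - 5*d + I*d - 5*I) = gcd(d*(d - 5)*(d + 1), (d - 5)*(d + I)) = d - 5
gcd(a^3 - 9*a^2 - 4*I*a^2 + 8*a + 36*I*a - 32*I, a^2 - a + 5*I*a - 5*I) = a - 1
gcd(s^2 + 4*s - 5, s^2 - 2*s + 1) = s - 1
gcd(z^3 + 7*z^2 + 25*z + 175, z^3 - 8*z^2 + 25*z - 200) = z^2 + 25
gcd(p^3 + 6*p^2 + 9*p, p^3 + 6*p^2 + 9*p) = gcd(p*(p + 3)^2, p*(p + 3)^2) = p^3 + 6*p^2 + 9*p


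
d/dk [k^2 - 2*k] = 2*k - 2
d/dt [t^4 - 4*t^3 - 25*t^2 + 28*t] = 4*t^3 - 12*t^2 - 50*t + 28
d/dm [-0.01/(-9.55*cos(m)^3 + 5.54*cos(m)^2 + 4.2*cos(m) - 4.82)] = (0.2865*cos(m)^2 - 0.1108*cos(m) - 0.042)*sin(m)/(9.55*cos(m)^3 - 5.54*cos(m)^2 - 4.2*cos(m) + 4.82)^2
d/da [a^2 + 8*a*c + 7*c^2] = 2*a + 8*c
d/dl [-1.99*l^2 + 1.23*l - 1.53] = 1.23 - 3.98*l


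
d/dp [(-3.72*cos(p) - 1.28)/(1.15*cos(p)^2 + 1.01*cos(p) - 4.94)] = (4.278*sin(p)^2 - 2.944*cos(p) - 23.9476)*sin(p)/(1.15*cos(p)^2 + 1.01*cos(p) - 4.94)^2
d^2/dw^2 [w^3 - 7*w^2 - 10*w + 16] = 6*w - 14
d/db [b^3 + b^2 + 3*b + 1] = 3*b^2 + 2*b + 3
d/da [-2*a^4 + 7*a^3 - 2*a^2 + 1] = a*(-8*a^2 + 21*a - 4)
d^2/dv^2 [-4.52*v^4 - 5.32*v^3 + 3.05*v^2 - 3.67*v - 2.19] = -54.24*v^2 - 31.92*v + 6.1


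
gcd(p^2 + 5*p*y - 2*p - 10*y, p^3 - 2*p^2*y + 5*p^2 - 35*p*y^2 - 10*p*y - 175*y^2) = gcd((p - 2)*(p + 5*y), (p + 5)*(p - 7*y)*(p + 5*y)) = p + 5*y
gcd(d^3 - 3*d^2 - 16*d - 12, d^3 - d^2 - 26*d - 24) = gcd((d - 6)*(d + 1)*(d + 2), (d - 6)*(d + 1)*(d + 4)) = d^2 - 5*d - 6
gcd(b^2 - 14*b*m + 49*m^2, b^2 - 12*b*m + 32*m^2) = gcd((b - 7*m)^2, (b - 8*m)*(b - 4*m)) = 1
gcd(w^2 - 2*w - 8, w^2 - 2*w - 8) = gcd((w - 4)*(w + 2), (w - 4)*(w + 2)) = w^2 - 2*w - 8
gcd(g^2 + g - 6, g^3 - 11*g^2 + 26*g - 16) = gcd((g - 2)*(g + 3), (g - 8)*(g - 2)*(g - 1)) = g - 2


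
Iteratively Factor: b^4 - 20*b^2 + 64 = (b - 4)*(b^3 + 4*b^2 - 4*b - 16) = (b - 4)*(b + 2)*(b^2 + 2*b - 8) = (b - 4)*(b + 2)*(b + 4)*(b - 2)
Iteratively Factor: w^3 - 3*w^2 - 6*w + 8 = (w - 4)*(w^2 + w - 2) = (w - 4)*(w - 1)*(w + 2)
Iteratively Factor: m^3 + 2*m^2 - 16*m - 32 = (m + 4)*(m^2 - 2*m - 8) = (m - 4)*(m + 4)*(m + 2)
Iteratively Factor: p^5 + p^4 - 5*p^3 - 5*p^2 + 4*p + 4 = (p - 1)*(p^4 + 2*p^3 - 3*p^2 - 8*p - 4) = (p - 1)*(p + 2)*(p^3 - 3*p - 2) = (p - 1)*(p + 1)*(p + 2)*(p^2 - p - 2) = (p - 2)*(p - 1)*(p + 1)*(p + 2)*(p + 1)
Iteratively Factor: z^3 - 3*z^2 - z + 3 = (z + 1)*(z^2 - 4*z + 3) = (z - 3)*(z + 1)*(z - 1)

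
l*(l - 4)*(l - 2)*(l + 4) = l^4 - 2*l^3 - 16*l^2 + 32*l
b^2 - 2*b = b*(b - 2)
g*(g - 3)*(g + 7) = g^3 + 4*g^2 - 21*g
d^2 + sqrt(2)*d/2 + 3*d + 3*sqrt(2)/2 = (d + 3)*(d + sqrt(2)/2)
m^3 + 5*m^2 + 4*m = m*(m + 1)*(m + 4)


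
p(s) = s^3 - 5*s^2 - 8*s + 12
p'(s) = 3*s^2 - 10*s - 8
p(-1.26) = 12.14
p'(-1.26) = 9.36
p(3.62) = -35.04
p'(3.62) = -4.89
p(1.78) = -12.44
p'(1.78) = -16.29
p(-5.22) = -224.72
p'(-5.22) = 125.95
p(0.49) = 7.00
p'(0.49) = -12.18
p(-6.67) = -453.83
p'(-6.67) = 192.17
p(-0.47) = 14.55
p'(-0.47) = -2.64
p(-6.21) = -370.62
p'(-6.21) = 169.79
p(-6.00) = -336.00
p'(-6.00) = 160.00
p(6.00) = 0.00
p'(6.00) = 40.00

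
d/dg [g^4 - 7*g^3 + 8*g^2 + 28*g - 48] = 4*g^3 - 21*g^2 + 16*g + 28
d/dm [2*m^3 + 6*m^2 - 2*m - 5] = 6*m^2 + 12*m - 2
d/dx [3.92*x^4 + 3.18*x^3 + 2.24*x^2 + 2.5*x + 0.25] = 15.68*x^3 + 9.54*x^2 + 4.48*x + 2.5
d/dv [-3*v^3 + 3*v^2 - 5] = 3*v*(2 - 3*v)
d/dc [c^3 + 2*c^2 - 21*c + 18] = 3*c^2 + 4*c - 21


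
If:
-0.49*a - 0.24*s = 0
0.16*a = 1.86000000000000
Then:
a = 11.62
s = -23.73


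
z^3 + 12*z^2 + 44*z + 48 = (z + 2)*(z + 4)*(z + 6)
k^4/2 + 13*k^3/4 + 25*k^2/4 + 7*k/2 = k*(k/2 + 1)*(k + 1)*(k + 7/2)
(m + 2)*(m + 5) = m^2 + 7*m + 10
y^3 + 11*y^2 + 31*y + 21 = (y + 1)*(y + 3)*(y + 7)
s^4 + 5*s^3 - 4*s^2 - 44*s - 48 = (s - 3)*(s + 2)^2*(s + 4)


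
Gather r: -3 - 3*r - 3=-3*r - 6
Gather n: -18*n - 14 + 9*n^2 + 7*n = 9*n^2 - 11*n - 14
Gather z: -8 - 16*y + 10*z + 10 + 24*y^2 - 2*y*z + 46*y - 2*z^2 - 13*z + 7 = 24*y^2 + 30*y - 2*z^2 + z*(-2*y - 3) + 9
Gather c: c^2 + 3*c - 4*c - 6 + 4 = c^2 - c - 2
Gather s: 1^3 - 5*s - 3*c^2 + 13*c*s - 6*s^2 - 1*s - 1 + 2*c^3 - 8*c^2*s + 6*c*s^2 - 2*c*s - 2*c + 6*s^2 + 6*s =2*c^3 - 3*c^2 + 6*c*s^2 - 2*c + s*(-8*c^2 + 11*c)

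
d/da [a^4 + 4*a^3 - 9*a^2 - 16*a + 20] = 4*a^3 + 12*a^2 - 18*a - 16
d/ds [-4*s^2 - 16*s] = -8*s - 16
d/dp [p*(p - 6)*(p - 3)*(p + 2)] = 4*p^3 - 21*p^2 + 36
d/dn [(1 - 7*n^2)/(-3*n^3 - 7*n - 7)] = (14*n*(3*n^3 + 7*n + 7) - (7*n^2 - 1)*(9*n^2 + 7))/(3*n^3 + 7*n + 7)^2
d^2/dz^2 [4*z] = 0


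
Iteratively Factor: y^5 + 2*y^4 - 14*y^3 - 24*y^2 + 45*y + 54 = (y + 3)*(y^4 - y^3 - 11*y^2 + 9*y + 18) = (y + 1)*(y + 3)*(y^3 - 2*y^2 - 9*y + 18) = (y - 3)*(y + 1)*(y + 3)*(y^2 + y - 6) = (y - 3)*(y + 1)*(y + 3)^2*(y - 2)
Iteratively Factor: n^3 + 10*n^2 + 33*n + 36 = (n + 3)*(n^2 + 7*n + 12) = (n + 3)*(n + 4)*(n + 3)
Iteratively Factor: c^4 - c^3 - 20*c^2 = (c + 4)*(c^3 - 5*c^2) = c*(c + 4)*(c^2 - 5*c) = c^2*(c + 4)*(c - 5)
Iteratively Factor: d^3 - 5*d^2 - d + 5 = (d - 5)*(d^2 - 1) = (d - 5)*(d - 1)*(d + 1)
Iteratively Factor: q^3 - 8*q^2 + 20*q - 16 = (q - 4)*(q^2 - 4*q + 4) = (q - 4)*(q - 2)*(q - 2)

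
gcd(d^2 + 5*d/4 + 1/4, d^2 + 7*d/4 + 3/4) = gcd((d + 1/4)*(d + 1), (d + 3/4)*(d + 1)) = d + 1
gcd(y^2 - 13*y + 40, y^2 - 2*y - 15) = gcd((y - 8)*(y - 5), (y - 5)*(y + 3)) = y - 5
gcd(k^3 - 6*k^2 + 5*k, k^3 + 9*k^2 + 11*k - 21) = k - 1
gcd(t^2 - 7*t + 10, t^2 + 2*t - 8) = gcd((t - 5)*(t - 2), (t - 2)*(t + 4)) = t - 2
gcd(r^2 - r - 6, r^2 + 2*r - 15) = r - 3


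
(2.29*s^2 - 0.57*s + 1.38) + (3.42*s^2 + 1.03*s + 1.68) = 5.71*s^2 + 0.46*s + 3.06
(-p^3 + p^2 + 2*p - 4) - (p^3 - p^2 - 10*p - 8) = -2*p^3 + 2*p^2 + 12*p + 4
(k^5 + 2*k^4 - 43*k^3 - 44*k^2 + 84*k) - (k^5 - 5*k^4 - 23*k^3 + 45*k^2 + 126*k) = 7*k^4 - 20*k^3 - 89*k^2 - 42*k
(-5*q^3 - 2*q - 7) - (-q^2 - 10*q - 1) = -5*q^3 + q^2 + 8*q - 6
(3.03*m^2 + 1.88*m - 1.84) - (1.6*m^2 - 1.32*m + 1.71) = 1.43*m^2 + 3.2*m - 3.55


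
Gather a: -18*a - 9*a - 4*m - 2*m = -27*a - 6*m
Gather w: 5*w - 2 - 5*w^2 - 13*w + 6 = -5*w^2 - 8*w + 4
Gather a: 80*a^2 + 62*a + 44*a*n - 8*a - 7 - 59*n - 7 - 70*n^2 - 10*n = 80*a^2 + a*(44*n + 54) - 70*n^2 - 69*n - 14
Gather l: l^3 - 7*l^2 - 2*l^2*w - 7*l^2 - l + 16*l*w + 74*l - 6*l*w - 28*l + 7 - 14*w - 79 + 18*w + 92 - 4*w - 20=l^3 + l^2*(-2*w - 14) + l*(10*w + 45)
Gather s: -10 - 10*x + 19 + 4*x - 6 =3 - 6*x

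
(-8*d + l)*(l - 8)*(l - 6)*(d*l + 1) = -8*d^2*l^3 + 112*d^2*l^2 - 384*d^2*l + d*l^4 - 14*d*l^3 + 40*d*l^2 + 112*d*l - 384*d + l^3 - 14*l^2 + 48*l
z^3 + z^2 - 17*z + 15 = (z - 3)*(z - 1)*(z + 5)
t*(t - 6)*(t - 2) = t^3 - 8*t^2 + 12*t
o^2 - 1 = (o - 1)*(o + 1)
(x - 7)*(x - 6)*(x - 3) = x^3 - 16*x^2 + 81*x - 126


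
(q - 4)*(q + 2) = q^2 - 2*q - 8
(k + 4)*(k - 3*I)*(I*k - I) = I*k^3 + 3*k^2 + 3*I*k^2 + 9*k - 4*I*k - 12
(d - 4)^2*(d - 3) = d^3 - 11*d^2 + 40*d - 48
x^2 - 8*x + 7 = (x - 7)*(x - 1)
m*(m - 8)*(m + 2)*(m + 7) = m^4 + m^3 - 58*m^2 - 112*m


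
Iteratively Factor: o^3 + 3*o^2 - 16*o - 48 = (o + 3)*(o^2 - 16) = (o - 4)*(o + 3)*(o + 4)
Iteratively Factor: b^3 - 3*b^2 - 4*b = (b)*(b^2 - 3*b - 4) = b*(b - 4)*(b + 1)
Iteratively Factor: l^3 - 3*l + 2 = (l - 1)*(l^2 + l - 2) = (l - 1)^2*(l + 2)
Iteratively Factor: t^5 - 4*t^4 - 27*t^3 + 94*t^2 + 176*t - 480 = (t - 4)*(t^4 - 27*t^2 - 14*t + 120) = (t - 4)*(t + 4)*(t^3 - 4*t^2 - 11*t + 30) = (t - 5)*(t - 4)*(t + 4)*(t^2 + t - 6) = (t - 5)*(t - 4)*(t - 2)*(t + 4)*(t + 3)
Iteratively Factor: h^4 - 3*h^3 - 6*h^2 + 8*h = (h - 1)*(h^3 - 2*h^2 - 8*h) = h*(h - 1)*(h^2 - 2*h - 8) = h*(h - 4)*(h - 1)*(h + 2)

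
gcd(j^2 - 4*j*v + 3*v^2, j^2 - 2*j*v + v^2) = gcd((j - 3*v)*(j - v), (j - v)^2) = -j + v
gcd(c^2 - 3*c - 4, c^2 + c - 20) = c - 4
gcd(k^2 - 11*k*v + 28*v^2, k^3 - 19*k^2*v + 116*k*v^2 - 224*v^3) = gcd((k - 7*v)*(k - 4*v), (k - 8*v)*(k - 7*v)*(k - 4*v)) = k^2 - 11*k*v + 28*v^2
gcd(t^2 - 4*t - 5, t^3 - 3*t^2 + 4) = t + 1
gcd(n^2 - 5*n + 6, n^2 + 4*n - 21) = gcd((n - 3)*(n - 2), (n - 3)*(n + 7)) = n - 3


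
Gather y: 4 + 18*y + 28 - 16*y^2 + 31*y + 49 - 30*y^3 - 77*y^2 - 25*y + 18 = -30*y^3 - 93*y^2 + 24*y + 99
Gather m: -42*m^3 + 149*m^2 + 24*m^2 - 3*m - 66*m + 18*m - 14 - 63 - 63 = -42*m^3 + 173*m^2 - 51*m - 140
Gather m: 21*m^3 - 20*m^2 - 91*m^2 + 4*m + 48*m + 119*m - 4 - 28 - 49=21*m^3 - 111*m^2 + 171*m - 81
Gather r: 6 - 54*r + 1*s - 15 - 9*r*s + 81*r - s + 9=r*(27 - 9*s)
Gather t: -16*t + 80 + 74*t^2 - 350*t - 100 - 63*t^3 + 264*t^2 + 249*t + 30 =-63*t^3 + 338*t^2 - 117*t + 10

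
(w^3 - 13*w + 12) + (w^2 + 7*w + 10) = w^3 + w^2 - 6*w + 22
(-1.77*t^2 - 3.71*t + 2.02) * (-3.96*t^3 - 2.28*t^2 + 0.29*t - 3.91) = 7.0092*t^5 + 18.7272*t^4 - 0.053700000000001*t^3 + 1.2392*t^2 + 15.0919*t - 7.8982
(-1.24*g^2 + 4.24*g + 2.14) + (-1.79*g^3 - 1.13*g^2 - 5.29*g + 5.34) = -1.79*g^3 - 2.37*g^2 - 1.05*g + 7.48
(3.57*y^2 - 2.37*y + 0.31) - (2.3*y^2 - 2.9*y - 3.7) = 1.27*y^2 + 0.53*y + 4.01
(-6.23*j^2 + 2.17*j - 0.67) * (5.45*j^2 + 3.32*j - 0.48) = -33.9535*j^4 - 8.8571*j^3 + 6.5433*j^2 - 3.266*j + 0.3216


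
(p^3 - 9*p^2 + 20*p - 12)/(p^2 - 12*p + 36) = (p^2 - 3*p + 2)/(p - 6)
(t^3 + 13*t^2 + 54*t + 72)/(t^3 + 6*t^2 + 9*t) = (t^2 + 10*t + 24)/(t*(t + 3))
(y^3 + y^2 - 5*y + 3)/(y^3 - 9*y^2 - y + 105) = (y^2 - 2*y + 1)/(y^2 - 12*y + 35)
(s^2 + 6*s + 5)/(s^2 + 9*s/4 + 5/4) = 4*(s + 5)/(4*s + 5)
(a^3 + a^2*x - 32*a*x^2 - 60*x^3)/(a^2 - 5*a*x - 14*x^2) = (-a^2 + a*x + 30*x^2)/(-a + 7*x)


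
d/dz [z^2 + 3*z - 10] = 2*z + 3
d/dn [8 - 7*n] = -7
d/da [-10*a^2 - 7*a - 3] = -20*a - 7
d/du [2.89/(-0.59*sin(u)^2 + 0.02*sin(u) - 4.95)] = (3.4102*sin(u) - 0.0578)*cos(u)/(0.59*sin(u)^2 - 0.02*sin(u) + 4.95)^2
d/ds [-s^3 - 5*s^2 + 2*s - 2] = -3*s^2 - 10*s + 2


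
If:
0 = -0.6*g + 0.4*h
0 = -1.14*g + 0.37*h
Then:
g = 0.00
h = 0.00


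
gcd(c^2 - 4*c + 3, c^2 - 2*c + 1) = c - 1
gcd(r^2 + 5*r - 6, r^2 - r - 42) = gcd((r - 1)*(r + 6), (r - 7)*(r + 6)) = r + 6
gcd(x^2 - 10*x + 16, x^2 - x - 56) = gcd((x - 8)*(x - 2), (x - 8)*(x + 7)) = x - 8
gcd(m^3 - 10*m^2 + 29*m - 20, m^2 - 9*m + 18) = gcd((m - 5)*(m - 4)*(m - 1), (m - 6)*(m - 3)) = 1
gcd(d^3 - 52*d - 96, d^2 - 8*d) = d - 8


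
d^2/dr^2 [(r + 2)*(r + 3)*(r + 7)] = 6*r + 24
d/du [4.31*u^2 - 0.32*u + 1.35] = 8.62*u - 0.32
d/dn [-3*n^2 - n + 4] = -6*n - 1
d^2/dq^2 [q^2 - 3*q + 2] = 2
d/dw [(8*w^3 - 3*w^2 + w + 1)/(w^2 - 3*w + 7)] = 2*(4*w^4 - 24*w^3 + 88*w^2 - 22*w + 5)/(w^4 - 6*w^3 + 23*w^2 - 42*w + 49)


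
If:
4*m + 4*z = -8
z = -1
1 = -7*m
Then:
No Solution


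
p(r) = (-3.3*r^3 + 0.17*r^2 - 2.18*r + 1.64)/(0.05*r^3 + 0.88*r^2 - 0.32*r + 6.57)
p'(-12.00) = -28.58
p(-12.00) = 113.44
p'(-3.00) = -4.43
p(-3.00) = 7.01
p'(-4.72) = -6.19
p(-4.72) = 16.17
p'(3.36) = -3.38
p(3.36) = -7.44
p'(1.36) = -2.19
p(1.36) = -1.18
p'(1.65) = -2.65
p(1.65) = -1.88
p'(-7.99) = -10.80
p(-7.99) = 43.04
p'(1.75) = -2.78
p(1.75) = -2.16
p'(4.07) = -3.17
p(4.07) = -9.77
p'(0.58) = -0.79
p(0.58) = -0.03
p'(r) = (-9.9*r^2 + 0.34*r - 2.18)/(0.05*r^3 + 0.88*r^2 - 0.32*r + 6.57) + (-0.15*r^2 - 1.76*r + 0.32)*(-3.3*r^3 + 0.17*r^2 - 2.18*r + 1.64)/(0.05*r^3 + 0.88*r^2 - 0.32*r + 6.57)^2 = (1.11022302462516e-16*r^5 - 2.9125*r^4 + 2.33*r^3 - 63.425*r^2 - 0.652599999999999*r - 13.7978)/(0.0025*r^6 + 0.088*r^5 + 0.7424*r^4 + 0.0938*r^3 + 11.6656*r^2 - 4.2048*r + 43.1649)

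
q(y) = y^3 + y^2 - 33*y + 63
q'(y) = 3*y^2 + 2*y - 33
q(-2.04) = 125.99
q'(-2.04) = -24.60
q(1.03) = 31.16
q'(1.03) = -27.76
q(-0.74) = 87.56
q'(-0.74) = -32.84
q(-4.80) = 133.85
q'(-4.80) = 26.52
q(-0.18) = 68.97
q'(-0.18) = -33.26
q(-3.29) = 146.78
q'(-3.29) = -7.11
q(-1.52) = 111.96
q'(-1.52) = -29.11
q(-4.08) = 146.37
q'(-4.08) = 8.78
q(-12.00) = -1125.00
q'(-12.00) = 375.00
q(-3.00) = 144.00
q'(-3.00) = -12.00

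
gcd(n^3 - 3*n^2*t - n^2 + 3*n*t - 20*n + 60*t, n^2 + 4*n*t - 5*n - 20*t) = n - 5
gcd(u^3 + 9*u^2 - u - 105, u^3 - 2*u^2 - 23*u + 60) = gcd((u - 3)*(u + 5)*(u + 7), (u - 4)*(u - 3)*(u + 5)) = u^2 + 2*u - 15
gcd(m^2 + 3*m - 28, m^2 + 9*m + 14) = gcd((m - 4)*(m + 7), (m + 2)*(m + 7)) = m + 7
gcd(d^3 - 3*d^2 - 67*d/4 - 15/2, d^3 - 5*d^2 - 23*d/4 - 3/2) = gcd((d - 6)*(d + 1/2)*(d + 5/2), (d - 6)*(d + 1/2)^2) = d^2 - 11*d/2 - 3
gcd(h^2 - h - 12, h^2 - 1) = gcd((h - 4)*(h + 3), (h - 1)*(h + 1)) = 1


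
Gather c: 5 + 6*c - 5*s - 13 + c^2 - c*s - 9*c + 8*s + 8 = c^2 + c*(-s - 3) + 3*s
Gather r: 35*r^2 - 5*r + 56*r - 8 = 35*r^2 + 51*r - 8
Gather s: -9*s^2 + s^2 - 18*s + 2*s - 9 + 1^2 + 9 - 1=-8*s^2 - 16*s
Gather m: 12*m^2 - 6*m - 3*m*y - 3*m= 12*m^2 + m*(-3*y - 9)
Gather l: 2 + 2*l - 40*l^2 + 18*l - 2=-40*l^2 + 20*l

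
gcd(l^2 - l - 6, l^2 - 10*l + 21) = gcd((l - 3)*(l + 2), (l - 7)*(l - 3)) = l - 3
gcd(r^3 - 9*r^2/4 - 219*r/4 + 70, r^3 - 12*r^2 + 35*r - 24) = r - 8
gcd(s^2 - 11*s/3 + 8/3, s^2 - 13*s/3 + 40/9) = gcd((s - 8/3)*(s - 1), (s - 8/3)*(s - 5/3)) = s - 8/3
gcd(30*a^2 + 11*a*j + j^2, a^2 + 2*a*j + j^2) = 1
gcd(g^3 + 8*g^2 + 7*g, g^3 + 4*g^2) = g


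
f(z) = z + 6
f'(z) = 1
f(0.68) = 6.68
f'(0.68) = 1.00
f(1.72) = 7.72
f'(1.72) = 1.00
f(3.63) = 9.63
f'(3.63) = 1.00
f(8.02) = 14.02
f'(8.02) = 1.00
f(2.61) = 8.61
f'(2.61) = 1.00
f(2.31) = 8.31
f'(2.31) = 1.00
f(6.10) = 12.10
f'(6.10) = 1.00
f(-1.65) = 4.35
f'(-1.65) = 1.00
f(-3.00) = 3.00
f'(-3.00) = 1.00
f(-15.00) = -9.00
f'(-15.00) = 1.00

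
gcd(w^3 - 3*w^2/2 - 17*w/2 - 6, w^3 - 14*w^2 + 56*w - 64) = w - 4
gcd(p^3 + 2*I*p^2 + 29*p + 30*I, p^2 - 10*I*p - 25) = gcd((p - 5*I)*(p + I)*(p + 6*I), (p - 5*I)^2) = p - 5*I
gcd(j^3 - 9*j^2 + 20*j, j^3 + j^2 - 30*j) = j^2 - 5*j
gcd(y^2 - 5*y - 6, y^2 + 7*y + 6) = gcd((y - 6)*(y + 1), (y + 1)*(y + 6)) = y + 1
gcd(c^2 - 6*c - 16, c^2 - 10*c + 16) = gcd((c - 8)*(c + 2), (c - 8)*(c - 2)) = c - 8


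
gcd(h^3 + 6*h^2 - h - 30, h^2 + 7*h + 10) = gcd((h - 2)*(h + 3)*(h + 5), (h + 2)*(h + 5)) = h + 5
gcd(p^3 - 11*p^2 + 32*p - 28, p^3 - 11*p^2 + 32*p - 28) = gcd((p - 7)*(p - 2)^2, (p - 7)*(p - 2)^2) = p^3 - 11*p^2 + 32*p - 28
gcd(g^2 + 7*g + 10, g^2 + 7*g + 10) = g^2 + 7*g + 10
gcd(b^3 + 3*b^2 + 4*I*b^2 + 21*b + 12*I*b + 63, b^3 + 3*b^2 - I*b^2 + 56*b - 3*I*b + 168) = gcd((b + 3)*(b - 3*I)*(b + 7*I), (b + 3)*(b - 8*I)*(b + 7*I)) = b^2 + b*(3 + 7*I) + 21*I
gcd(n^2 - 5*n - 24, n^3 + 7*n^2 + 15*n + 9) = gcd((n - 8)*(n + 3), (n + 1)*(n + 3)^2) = n + 3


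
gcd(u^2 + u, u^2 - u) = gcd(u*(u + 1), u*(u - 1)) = u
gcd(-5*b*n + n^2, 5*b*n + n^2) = n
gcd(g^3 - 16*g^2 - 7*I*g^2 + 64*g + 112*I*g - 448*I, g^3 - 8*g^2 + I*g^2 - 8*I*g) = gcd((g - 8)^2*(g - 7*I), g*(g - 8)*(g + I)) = g - 8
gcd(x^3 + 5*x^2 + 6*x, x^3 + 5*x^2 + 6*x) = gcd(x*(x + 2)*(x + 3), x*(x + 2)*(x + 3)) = x^3 + 5*x^2 + 6*x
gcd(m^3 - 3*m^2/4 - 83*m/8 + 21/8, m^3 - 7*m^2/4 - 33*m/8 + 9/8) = m - 1/4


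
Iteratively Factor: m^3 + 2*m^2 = (m + 2)*(m^2) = m*(m + 2)*(m)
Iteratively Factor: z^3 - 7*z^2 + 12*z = (z - 4)*(z^2 - 3*z) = z*(z - 4)*(z - 3)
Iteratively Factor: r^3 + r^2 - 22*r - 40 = (r + 2)*(r^2 - r - 20) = (r - 5)*(r + 2)*(r + 4)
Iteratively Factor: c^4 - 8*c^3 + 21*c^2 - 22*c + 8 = (c - 1)*(c^3 - 7*c^2 + 14*c - 8) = (c - 4)*(c - 1)*(c^2 - 3*c + 2) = (c - 4)*(c - 1)^2*(c - 2)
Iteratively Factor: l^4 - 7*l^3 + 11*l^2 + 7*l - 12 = (l - 3)*(l^3 - 4*l^2 - l + 4) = (l - 4)*(l - 3)*(l^2 - 1) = (l - 4)*(l - 3)*(l + 1)*(l - 1)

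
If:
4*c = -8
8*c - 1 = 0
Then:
No Solution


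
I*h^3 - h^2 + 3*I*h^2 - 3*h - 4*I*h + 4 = (h + 4)*(h + I)*(I*h - I)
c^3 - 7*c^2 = c^2*(c - 7)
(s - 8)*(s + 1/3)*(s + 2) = s^3 - 17*s^2/3 - 18*s - 16/3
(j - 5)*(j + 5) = j^2 - 25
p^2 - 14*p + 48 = (p - 8)*(p - 6)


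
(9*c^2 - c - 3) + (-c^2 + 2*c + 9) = 8*c^2 + c + 6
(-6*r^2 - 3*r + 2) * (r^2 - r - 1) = -6*r^4 + 3*r^3 + 11*r^2 + r - 2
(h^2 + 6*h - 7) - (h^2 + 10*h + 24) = -4*h - 31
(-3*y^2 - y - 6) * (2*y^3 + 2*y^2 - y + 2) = -6*y^5 - 8*y^4 - 11*y^3 - 17*y^2 + 4*y - 12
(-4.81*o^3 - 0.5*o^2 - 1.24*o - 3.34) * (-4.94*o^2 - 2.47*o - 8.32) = 23.7614*o^5 + 14.3507*o^4 + 47.3798*o^3 + 23.7224*o^2 + 18.5666*o + 27.7888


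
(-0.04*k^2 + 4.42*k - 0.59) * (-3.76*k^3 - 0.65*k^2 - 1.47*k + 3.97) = 0.1504*k^5 - 16.5932*k^4 - 0.5958*k^3 - 6.2727*k^2 + 18.4147*k - 2.3423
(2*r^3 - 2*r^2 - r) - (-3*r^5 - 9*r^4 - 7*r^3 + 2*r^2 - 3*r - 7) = 3*r^5 + 9*r^4 + 9*r^3 - 4*r^2 + 2*r + 7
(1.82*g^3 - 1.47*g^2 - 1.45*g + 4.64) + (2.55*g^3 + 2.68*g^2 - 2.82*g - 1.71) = 4.37*g^3 + 1.21*g^2 - 4.27*g + 2.93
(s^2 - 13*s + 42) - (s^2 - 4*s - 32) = 74 - 9*s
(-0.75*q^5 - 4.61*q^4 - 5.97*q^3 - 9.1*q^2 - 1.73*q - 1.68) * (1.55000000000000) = -1.1625*q^5 - 7.1455*q^4 - 9.2535*q^3 - 14.105*q^2 - 2.6815*q - 2.604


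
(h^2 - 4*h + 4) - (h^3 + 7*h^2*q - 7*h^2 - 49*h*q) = -h^3 - 7*h^2*q + 8*h^2 + 49*h*q - 4*h + 4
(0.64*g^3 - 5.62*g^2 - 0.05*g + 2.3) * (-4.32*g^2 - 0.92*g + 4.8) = -2.7648*g^5 + 23.6896*g^4 + 8.4584*g^3 - 36.866*g^2 - 2.356*g + 11.04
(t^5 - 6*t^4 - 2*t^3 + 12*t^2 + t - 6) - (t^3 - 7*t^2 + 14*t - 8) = t^5 - 6*t^4 - 3*t^3 + 19*t^2 - 13*t + 2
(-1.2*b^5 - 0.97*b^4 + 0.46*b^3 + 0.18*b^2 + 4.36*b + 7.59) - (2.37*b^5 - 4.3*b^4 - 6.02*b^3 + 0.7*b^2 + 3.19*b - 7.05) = -3.57*b^5 + 3.33*b^4 + 6.48*b^3 - 0.52*b^2 + 1.17*b + 14.64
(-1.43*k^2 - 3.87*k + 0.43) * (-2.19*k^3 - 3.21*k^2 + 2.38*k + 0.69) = 3.1317*k^5 + 13.0656*k^4 + 8.0776*k^3 - 11.5776*k^2 - 1.6469*k + 0.2967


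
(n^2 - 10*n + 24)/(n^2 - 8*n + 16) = (n - 6)/(n - 4)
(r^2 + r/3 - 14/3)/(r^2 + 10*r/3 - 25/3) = (3*r^2 + r - 14)/(3*r^2 + 10*r - 25)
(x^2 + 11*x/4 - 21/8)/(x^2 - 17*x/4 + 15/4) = (8*x^2 + 22*x - 21)/(2*(4*x^2 - 17*x + 15))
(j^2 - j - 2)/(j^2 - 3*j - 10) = (-j^2 + j + 2)/(-j^2 + 3*j + 10)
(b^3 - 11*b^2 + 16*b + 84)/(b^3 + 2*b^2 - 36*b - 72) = (b - 7)/(b + 6)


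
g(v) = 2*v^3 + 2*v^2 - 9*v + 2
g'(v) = 6*v^2 + 4*v - 9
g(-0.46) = 6.37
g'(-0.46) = -9.57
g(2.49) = 22.87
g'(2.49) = 38.16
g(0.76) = -2.81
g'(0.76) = -2.49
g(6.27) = 517.18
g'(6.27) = 251.96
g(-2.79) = -0.76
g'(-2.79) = 26.54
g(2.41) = 19.92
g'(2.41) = 35.49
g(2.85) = 38.89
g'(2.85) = 51.14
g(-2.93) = -4.77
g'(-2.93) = 30.79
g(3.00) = 47.00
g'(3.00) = 57.00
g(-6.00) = -304.00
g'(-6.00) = 183.00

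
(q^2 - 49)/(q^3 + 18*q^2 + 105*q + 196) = (q - 7)/(q^2 + 11*q + 28)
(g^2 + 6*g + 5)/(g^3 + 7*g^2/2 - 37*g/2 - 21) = 2*(g + 5)/(2*g^2 + 5*g - 42)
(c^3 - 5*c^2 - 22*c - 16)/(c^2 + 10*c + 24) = (c^3 - 5*c^2 - 22*c - 16)/(c^2 + 10*c + 24)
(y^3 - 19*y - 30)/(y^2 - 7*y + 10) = (y^2 + 5*y + 6)/(y - 2)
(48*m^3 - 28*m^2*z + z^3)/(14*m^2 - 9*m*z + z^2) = (-24*m^2 + 2*m*z + z^2)/(-7*m + z)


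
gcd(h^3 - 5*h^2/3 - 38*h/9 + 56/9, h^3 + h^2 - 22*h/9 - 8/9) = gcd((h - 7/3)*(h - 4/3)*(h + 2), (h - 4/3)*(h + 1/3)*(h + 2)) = h^2 + 2*h/3 - 8/3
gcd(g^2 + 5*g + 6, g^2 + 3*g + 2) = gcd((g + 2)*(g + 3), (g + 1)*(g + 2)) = g + 2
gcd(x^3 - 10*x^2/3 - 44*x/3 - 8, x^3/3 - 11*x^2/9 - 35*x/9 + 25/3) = 1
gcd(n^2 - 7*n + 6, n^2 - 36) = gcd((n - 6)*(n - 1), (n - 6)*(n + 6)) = n - 6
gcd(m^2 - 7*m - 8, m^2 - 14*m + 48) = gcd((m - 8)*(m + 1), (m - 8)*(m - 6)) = m - 8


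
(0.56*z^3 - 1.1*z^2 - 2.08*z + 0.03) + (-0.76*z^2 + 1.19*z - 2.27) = 0.56*z^3 - 1.86*z^2 - 0.89*z - 2.24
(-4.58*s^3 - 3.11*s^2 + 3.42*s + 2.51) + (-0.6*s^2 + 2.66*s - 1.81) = -4.58*s^3 - 3.71*s^2 + 6.08*s + 0.7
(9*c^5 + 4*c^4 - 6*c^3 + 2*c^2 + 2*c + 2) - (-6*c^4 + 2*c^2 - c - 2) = 9*c^5 + 10*c^4 - 6*c^3 + 3*c + 4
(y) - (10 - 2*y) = 3*y - 10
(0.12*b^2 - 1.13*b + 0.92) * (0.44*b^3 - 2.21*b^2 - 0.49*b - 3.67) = 0.0528*b^5 - 0.7624*b^4 + 2.8433*b^3 - 1.9199*b^2 + 3.6963*b - 3.3764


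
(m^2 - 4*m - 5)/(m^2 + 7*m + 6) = (m - 5)/(m + 6)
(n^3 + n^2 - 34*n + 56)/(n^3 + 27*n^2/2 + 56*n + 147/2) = 2*(n^2 - 6*n + 8)/(2*n^2 + 13*n + 21)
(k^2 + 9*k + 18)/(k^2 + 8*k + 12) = (k + 3)/(k + 2)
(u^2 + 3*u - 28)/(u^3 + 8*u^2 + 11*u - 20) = (u^2 + 3*u - 28)/(u^3 + 8*u^2 + 11*u - 20)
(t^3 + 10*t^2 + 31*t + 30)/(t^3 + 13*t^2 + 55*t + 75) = (t + 2)/(t + 5)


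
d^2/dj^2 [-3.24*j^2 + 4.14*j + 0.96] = -6.48000000000000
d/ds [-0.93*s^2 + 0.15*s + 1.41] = 0.15 - 1.86*s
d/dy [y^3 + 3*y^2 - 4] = 3*y*(y + 2)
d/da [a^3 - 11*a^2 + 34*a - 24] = 3*a^2 - 22*a + 34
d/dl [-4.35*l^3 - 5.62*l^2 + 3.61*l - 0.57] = -13.05*l^2 - 11.24*l + 3.61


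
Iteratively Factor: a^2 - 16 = (a - 4)*(a + 4)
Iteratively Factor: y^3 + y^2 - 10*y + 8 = (y - 1)*(y^2 + 2*y - 8) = (y - 2)*(y - 1)*(y + 4)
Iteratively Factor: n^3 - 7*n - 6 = (n - 3)*(n^2 + 3*n + 2) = (n - 3)*(n + 1)*(n + 2)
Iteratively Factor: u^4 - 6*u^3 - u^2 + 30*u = (u - 3)*(u^3 - 3*u^2 - 10*u) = u*(u - 3)*(u^2 - 3*u - 10) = u*(u - 5)*(u - 3)*(u + 2)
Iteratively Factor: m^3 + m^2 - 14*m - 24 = (m + 2)*(m^2 - m - 12) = (m - 4)*(m + 2)*(m + 3)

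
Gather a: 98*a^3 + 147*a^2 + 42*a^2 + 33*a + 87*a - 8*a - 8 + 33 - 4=98*a^3 + 189*a^2 + 112*a + 21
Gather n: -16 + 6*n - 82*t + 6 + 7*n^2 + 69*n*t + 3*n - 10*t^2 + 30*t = 7*n^2 + n*(69*t + 9) - 10*t^2 - 52*t - 10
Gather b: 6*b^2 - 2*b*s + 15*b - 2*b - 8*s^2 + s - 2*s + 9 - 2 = 6*b^2 + b*(13 - 2*s) - 8*s^2 - s + 7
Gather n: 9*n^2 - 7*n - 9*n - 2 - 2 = 9*n^2 - 16*n - 4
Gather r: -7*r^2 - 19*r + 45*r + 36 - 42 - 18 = -7*r^2 + 26*r - 24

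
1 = 1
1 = 1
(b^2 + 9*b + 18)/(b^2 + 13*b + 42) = (b + 3)/(b + 7)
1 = 1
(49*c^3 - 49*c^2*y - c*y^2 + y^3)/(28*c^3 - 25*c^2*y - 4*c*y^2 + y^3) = (7*c + y)/(4*c + y)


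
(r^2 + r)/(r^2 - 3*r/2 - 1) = 2*r*(r + 1)/(2*r^2 - 3*r - 2)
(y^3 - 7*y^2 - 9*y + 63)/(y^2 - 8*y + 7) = (y^2 - 9)/(y - 1)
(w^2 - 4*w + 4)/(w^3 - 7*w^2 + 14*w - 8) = (w - 2)/(w^2 - 5*w + 4)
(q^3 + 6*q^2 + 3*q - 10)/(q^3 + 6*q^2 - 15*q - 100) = (q^2 + q - 2)/(q^2 + q - 20)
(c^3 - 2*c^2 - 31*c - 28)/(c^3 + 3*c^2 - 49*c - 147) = (c^2 + 5*c + 4)/(c^2 + 10*c + 21)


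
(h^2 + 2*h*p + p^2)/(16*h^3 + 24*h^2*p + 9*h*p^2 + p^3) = (h + p)/(16*h^2 + 8*h*p + p^2)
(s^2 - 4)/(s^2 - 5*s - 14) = (s - 2)/(s - 7)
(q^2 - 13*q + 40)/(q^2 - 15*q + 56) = (q - 5)/(q - 7)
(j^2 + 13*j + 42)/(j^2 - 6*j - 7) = (j^2 + 13*j + 42)/(j^2 - 6*j - 7)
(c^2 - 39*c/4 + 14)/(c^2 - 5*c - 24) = (c - 7/4)/(c + 3)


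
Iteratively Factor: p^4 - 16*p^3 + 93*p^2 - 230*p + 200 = (p - 4)*(p^3 - 12*p^2 + 45*p - 50) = (p - 4)*(p - 2)*(p^2 - 10*p + 25) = (p - 5)*(p - 4)*(p - 2)*(p - 5)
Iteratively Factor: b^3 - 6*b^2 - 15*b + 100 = (b - 5)*(b^2 - b - 20) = (b - 5)*(b + 4)*(b - 5)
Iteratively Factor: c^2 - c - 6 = (c + 2)*(c - 3)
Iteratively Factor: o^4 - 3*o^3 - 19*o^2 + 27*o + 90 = (o - 3)*(o^3 - 19*o - 30) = (o - 3)*(o + 2)*(o^2 - 2*o - 15) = (o - 3)*(o + 2)*(o + 3)*(o - 5)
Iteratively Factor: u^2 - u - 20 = (u + 4)*(u - 5)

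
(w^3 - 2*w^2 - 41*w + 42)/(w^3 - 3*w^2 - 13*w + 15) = (w^2 - w - 42)/(w^2 - 2*w - 15)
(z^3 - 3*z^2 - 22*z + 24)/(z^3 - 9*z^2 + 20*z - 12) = (z + 4)/(z - 2)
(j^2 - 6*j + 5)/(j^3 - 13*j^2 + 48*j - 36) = (j - 5)/(j^2 - 12*j + 36)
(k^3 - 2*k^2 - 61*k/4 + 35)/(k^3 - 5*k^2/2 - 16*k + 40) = (k - 7/2)/(k - 4)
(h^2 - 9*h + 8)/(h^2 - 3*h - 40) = (h - 1)/(h + 5)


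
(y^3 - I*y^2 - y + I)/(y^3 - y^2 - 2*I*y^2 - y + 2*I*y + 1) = (y + 1)/(y - I)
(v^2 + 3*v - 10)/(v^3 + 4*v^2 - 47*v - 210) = (v - 2)/(v^2 - v - 42)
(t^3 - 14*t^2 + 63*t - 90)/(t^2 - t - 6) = (t^2 - 11*t + 30)/(t + 2)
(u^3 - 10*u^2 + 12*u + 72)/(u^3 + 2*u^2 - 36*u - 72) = (u - 6)/(u + 6)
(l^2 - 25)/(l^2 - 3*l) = (l^2 - 25)/(l*(l - 3))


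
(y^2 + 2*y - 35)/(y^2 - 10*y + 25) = (y + 7)/(y - 5)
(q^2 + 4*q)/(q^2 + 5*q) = (q + 4)/(q + 5)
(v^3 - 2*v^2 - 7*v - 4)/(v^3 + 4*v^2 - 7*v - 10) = (v^2 - 3*v - 4)/(v^2 + 3*v - 10)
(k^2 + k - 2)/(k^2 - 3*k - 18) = (-k^2 - k + 2)/(-k^2 + 3*k + 18)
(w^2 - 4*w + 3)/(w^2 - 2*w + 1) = (w - 3)/(w - 1)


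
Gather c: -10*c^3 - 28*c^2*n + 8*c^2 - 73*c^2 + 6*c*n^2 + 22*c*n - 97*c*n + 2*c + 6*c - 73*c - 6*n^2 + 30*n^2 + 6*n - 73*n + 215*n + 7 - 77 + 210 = -10*c^3 + c^2*(-28*n - 65) + c*(6*n^2 - 75*n - 65) + 24*n^2 + 148*n + 140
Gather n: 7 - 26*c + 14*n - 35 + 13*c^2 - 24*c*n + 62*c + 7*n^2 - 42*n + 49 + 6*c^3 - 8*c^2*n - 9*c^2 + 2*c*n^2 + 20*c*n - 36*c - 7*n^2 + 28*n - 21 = 6*c^3 + 4*c^2 + 2*c*n^2 + n*(-8*c^2 - 4*c)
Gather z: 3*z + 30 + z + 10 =4*z + 40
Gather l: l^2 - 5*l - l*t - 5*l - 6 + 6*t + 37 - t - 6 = l^2 + l*(-t - 10) + 5*t + 25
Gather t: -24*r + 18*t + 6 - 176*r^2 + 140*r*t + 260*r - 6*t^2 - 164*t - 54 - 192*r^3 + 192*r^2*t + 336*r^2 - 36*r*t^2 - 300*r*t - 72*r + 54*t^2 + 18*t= -192*r^3 + 160*r^2 + 164*r + t^2*(48 - 36*r) + t*(192*r^2 - 160*r - 128) - 48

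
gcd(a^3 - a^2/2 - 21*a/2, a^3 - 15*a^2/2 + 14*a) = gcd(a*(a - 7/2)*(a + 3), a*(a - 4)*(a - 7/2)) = a^2 - 7*a/2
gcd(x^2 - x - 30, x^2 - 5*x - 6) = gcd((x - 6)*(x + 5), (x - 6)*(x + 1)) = x - 6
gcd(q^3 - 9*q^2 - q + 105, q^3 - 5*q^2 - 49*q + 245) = q^2 - 12*q + 35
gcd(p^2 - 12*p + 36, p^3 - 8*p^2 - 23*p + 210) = p - 6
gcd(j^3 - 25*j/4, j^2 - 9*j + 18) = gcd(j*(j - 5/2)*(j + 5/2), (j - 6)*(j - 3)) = 1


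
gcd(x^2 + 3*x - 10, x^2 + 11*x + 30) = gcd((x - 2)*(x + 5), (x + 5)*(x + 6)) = x + 5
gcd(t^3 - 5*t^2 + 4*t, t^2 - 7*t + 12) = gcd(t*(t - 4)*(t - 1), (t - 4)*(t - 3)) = t - 4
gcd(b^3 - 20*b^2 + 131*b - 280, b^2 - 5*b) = b - 5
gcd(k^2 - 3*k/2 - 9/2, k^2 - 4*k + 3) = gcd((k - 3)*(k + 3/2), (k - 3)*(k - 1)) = k - 3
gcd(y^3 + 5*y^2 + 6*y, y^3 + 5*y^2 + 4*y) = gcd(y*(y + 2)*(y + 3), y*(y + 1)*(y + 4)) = y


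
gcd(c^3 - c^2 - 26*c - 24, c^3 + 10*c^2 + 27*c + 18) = c + 1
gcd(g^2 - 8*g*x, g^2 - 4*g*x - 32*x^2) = -g + 8*x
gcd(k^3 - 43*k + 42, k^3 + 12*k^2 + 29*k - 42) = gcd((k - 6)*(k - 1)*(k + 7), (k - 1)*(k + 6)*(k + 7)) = k^2 + 6*k - 7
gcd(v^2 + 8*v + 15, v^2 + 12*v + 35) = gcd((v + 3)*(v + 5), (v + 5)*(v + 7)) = v + 5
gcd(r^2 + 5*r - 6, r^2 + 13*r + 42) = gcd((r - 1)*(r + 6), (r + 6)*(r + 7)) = r + 6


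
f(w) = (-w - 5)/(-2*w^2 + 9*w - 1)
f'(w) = (-w - 5)*(4*w - 9)/(-2*w^2 + 9*w - 1)^2 - 1/(-2*w^2 + 9*w - 1)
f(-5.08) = -0.00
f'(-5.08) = 0.01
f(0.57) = -1.60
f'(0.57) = 2.80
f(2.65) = -0.87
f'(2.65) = -0.27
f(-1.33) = 0.22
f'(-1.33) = 0.25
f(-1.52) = 0.18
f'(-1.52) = 0.19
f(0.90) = -1.08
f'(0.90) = 0.88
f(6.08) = 0.55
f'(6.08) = -0.37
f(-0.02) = 4.22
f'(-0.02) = 33.28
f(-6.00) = -0.00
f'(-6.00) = 0.01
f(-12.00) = -0.02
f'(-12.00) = 0.00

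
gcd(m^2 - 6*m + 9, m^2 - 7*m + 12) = m - 3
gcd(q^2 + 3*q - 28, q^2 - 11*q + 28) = q - 4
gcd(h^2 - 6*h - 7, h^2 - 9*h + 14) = h - 7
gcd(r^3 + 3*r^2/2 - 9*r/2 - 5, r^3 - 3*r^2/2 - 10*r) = r + 5/2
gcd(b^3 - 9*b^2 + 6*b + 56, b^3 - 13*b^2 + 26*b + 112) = b^2 - 5*b - 14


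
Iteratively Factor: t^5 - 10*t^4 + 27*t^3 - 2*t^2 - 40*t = (t - 4)*(t^4 - 6*t^3 + 3*t^2 + 10*t) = (t - 5)*(t - 4)*(t^3 - t^2 - 2*t) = (t - 5)*(t - 4)*(t + 1)*(t^2 - 2*t) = (t - 5)*(t - 4)*(t - 2)*(t + 1)*(t)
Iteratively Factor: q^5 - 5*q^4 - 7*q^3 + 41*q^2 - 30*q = (q - 2)*(q^4 - 3*q^3 - 13*q^2 + 15*q) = (q - 2)*(q + 3)*(q^3 - 6*q^2 + 5*q) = q*(q - 2)*(q + 3)*(q^2 - 6*q + 5) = q*(q - 5)*(q - 2)*(q + 3)*(q - 1)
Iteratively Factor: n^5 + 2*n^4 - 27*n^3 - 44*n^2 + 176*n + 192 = (n + 4)*(n^4 - 2*n^3 - 19*n^2 + 32*n + 48) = (n - 4)*(n + 4)*(n^3 + 2*n^2 - 11*n - 12) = (n - 4)*(n + 4)^2*(n^2 - 2*n - 3) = (n - 4)*(n + 1)*(n + 4)^2*(n - 3)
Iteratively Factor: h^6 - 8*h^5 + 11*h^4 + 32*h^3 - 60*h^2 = (h - 2)*(h^5 - 6*h^4 - h^3 + 30*h^2) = (h - 5)*(h - 2)*(h^4 - h^3 - 6*h^2) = h*(h - 5)*(h - 2)*(h^3 - h^2 - 6*h) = h*(h - 5)*(h - 3)*(h - 2)*(h^2 + 2*h) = h^2*(h - 5)*(h - 3)*(h - 2)*(h + 2)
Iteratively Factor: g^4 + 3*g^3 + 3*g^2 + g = (g + 1)*(g^3 + 2*g^2 + g) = (g + 1)^2*(g^2 + g) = g*(g + 1)^2*(g + 1)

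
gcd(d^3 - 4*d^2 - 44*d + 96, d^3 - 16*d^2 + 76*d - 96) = d^2 - 10*d + 16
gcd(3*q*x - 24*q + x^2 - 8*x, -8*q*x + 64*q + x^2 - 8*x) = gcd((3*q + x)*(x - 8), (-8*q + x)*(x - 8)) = x - 8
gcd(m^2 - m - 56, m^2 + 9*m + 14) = m + 7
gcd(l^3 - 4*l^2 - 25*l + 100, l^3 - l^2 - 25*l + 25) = l^2 - 25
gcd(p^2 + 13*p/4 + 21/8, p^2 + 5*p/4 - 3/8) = p + 3/2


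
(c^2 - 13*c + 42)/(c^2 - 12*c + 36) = (c - 7)/(c - 6)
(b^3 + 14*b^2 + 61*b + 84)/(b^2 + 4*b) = b + 10 + 21/b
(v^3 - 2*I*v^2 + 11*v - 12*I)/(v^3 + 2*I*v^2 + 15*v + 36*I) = (v - I)/(v + 3*I)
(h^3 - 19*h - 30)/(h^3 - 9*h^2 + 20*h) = (h^2 + 5*h + 6)/(h*(h - 4))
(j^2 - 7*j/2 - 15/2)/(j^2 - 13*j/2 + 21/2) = (2*j^2 - 7*j - 15)/(2*j^2 - 13*j + 21)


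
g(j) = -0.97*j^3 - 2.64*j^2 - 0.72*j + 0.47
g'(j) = -2.91*j^2 - 5.28*j - 0.72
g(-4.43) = 36.18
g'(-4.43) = -34.44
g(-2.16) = -0.52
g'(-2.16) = -2.89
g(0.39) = -0.27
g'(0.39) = -3.22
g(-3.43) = 11.02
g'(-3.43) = -16.85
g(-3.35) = 9.72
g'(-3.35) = -15.69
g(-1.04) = -0.55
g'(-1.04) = 1.62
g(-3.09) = 6.11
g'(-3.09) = -12.19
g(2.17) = -23.44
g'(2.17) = -25.88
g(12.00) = -2064.49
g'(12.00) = -483.12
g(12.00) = -2064.49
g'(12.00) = -483.12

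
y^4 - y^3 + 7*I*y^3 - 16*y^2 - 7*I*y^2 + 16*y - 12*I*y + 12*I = (y - 1)*(y + 2*I)^2*(y + 3*I)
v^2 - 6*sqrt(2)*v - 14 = (v - 7*sqrt(2))*(v + sqrt(2))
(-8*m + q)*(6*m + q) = -48*m^2 - 2*m*q + q^2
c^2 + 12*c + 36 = (c + 6)^2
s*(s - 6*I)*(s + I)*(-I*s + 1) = -I*s^4 - 4*s^3 - 11*I*s^2 + 6*s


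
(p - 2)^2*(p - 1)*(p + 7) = p^4 + 2*p^3 - 27*p^2 + 52*p - 28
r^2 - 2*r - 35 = (r - 7)*(r + 5)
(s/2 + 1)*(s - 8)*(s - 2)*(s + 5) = s^4/2 - 3*s^3/2 - 22*s^2 + 6*s + 80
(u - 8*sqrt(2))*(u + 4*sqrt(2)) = u^2 - 4*sqrt(2)*u - 64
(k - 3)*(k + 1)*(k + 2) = k^3 - 7*k - 6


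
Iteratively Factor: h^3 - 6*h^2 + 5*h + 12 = (h + 1)*(h^2 - 7*h + 12) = (h - 4)*(h + 1)*(h - 3)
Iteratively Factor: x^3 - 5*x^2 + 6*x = (x)*(x^2 - 5*x + 6) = x*(x - 2)*(x - 3)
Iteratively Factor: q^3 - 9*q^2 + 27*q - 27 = (q - 3)*(q^2 - 6*q + 9) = (q - 3)^2*(q - 3)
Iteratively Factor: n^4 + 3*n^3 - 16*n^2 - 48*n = (n + 4)*(n^3 - n^2 - 12*n) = (n - 4)*(n + 4)*(n^2 + 3*n) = n*(n - 4)*(n + 4)*(n + 3)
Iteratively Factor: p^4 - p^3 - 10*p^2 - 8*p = (p + 1)*(p^3 - 2*p^2 - 8*p) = (p + 1)*(p + 2)*(p^2 - 4*p) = p*(p + 1)*(p + 2)*(p - 4)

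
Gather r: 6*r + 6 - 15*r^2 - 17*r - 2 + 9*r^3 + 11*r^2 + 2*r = 9*r^3 - 4*r^2 - 9*r + 4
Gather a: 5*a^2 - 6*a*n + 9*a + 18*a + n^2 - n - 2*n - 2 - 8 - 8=5*a^2 + a*(27 - 6*n) + n^2 - 3*n - 18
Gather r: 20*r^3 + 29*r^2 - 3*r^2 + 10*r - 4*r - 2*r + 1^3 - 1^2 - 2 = 20*r^3 + 26*r^2 + 4*r - 2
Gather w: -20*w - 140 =-20*w - 140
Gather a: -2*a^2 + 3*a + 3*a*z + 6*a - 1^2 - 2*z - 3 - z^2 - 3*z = -2*a^2 + a*(3*z + 9) - z^2 - 5*z - 4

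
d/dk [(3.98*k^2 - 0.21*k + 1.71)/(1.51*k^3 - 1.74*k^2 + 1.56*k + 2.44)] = (-6.0098*k^4 + 0.6342*k^3 - 1.9029*k^2 + 25.3732*k - 3.18)/(2.2801*k^6 - 5.2548*k^5 + 7.7388*k^4 + 1.94*k^3 - 6.0576*k^2 + 7.6128*k + 5.9536)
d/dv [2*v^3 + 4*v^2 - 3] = 2*v*(3*v + 4)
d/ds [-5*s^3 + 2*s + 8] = 2 - 15*s^2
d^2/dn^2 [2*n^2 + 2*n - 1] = 4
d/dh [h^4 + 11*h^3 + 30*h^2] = h*(4*h^2 + 33*h + 60)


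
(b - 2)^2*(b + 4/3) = b^3 - 8*b^2/3 - 4*b/3 + 16/3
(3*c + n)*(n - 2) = 3*c*n - 6*c + n^2 - 2*n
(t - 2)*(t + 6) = t^2 + 4*t - 12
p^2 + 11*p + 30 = (p + 5)*(p + 6)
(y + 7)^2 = y^2 + 14*y + 49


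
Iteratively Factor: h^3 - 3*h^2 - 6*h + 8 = (h - 4)*(h^2 + h - 2) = (h - 4)*(h - 1)*(h + 2)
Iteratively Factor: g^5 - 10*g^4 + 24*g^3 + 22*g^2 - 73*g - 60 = (g + 1)*(g^4 - 11*g^3 + 35*g^2 - 13*g - 60) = (g - 5)*(g + 1)*(g^3 - 6*g^2 + 5*g + 12) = (g - 5)*(g - 4)*(g + 1)*(g^2 - 2*g - 3) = (g - 5)*(g - 4)*(g - 3)*(g + 1)*(g + 1)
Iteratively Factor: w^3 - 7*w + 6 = (w - 1)*(w^2 + w - 6) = (w - 1)*(w + 3)*(w - 2)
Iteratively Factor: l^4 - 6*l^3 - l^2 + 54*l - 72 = (l - 3)*(l^3 - 3*l^2 - 10*l + 24) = (l - 3)*(l + 3)*(l^2 - 6*l + 8) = (l - 4)*(l - 3)*(l + 3)*(l - 2)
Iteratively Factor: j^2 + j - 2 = (j + 2)*(j - 1)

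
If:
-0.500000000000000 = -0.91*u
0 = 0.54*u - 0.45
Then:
No Solution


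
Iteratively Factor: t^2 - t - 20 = (t - 5)*(t + 4)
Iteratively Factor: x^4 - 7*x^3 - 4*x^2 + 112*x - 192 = (x - 4)*(x^3 - 3*x^2 - 16*x + 48) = (x - 4)*(x - 3)*(x^2 - 16) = (x - 4)*(x - 3)*(x + 4)*(x - 4)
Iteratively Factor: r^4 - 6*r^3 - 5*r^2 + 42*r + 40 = (r - 4)*(r^3 - 2*r^2 - 13*r - 10) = (r - 4)*(r + 2)*(r^2 - 4*r - 5) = (r - 4)*(r + 1)*(r + 2)*(r - 5)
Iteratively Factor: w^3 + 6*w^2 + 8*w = (w + 2)*(w^2 + 4*w) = (w + 2)*(w + 4)*(w)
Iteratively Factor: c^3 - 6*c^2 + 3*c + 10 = (c + 1)*(c^2 - 7*c + 10) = (c - 2)*(c + 1)*(c - 5)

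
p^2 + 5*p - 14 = (p - 2)*(p + 7)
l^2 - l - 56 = (l - 8)*(l + 7)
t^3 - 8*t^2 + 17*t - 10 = (t - 5)*(t - 2)*(t - 1)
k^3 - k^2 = k^2*(k - 1)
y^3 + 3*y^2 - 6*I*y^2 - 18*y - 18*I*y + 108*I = (y - 3)*(y + 6)*(y - 6*I)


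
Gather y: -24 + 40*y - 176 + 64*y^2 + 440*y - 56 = 64*y^2 + 480*y - 256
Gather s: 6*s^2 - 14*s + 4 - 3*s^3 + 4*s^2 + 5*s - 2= -3*s^3 + 10*s^2 - 9*s + 2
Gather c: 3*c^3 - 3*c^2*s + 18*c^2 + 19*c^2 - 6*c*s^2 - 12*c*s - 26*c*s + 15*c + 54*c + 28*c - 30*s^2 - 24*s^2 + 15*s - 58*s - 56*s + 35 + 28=3*c^3 + c^2*(37 - 3*s) + c*(-6*s^2 - 38*s + 97) - 54*s^2 - 99*s + 63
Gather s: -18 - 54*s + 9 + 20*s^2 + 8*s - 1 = 20*s^2 - 46*s - 10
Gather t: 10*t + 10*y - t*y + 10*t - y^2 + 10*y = t*(20 - y) - y^2 + 20*y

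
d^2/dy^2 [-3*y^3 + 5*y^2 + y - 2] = 10 - 18*y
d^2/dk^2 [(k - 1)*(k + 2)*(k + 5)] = 6*k + 12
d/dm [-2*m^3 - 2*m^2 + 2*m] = -6*m^2 - 4*m + 2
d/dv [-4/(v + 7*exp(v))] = 4*(7*exp(v) + 1)/(v + 7*exp(v))^2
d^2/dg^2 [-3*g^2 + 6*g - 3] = -6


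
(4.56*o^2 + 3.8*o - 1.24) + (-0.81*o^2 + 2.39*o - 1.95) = 3.75*o^2 + 6.19*o - 3.19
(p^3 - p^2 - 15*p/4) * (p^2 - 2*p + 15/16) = p^5 - 3*p^4 - 13*p^3/16 + 105*p^2/16 - 225*p/64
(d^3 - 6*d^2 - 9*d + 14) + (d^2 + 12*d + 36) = d^3 - 5*d^2 + 3*d + 50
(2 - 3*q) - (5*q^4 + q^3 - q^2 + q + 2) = -5*q^4 - q^3 + q^2 - 4*q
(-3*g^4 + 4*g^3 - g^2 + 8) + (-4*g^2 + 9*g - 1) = -3*g^4 + 4*g^3 - 5*g^2 + 9*g + 7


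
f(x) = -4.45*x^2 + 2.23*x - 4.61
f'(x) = 2.23 - 8.9*x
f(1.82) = -15.29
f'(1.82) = -13.97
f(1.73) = -14.07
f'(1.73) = -13.17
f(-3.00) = -51.35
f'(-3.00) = 28.93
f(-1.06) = -11.97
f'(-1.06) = 11.66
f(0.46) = -4.53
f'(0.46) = -1.86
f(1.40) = -10.21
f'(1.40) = -10.23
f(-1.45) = -17.20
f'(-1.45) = 15.14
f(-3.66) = -72.38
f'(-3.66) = 34.80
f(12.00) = -618.65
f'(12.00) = -104.57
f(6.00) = -151.43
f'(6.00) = -51.17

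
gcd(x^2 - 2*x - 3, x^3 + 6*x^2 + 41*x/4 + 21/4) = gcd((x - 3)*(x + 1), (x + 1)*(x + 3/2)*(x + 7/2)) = x + 1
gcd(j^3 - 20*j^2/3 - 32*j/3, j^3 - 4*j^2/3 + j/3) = j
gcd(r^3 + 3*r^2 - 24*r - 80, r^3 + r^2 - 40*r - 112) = r^2 + 8*r + 16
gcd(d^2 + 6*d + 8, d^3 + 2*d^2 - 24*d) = 1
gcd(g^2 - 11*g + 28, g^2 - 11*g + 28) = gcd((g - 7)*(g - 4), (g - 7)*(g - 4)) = g^2 - 11*g + 28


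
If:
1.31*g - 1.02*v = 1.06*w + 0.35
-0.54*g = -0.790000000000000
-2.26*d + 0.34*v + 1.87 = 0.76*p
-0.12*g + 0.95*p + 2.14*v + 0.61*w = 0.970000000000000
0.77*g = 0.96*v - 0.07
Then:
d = 1.61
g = 1.46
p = -1.78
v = 1.25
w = 0.28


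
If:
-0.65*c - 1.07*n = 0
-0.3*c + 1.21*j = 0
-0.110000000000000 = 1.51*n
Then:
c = 0.12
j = 0.03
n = -0.07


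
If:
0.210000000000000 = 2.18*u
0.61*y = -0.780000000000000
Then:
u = 0.10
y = -1.28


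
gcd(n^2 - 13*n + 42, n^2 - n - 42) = n - 7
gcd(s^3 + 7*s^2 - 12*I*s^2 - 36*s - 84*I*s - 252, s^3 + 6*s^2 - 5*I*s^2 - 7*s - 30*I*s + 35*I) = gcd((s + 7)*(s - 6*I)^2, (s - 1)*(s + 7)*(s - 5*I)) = s + 7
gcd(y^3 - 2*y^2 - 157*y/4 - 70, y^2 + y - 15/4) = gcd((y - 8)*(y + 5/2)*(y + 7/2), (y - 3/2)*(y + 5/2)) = y + 5/2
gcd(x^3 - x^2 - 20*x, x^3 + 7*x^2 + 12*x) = x^2 + 4*x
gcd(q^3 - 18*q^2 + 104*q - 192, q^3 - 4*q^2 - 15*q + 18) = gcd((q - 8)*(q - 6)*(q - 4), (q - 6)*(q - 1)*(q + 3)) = q - 6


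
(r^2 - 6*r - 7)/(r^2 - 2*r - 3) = (r - 7)/(r - 3)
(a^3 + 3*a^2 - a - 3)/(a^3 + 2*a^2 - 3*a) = (a + 1)/a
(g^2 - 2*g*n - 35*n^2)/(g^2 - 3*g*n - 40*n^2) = (g - 7*n)/(g - 8*n)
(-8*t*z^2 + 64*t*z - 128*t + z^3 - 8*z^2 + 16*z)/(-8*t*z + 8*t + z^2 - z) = (z^2 - 8*z + 16)/(z - 1)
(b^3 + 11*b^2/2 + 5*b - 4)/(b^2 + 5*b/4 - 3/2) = 2*(2*b^2 + 7*b - 4)/(4*b - 3)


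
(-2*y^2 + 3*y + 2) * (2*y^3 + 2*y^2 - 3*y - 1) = -4*y^5 + 2*y^4 + 16*y^3 - 3*y^2 - 9*y - 2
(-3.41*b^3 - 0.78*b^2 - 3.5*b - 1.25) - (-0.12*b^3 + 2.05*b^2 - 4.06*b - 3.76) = -3.29*b^3 - 2.83*b^2 + 0.56*b + 2.51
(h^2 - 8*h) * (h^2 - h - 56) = h^4 - 9*h^3 - 48*h^2 + 448*h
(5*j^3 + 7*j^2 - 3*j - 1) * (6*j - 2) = 30*j^4 + 32*j^3 - 32*j^2 + 2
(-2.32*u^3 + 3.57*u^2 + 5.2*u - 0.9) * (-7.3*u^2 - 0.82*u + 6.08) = 16.936*u^5 - 24.1586*u^4 - 54.993*u^3 + 24.0116*u^2 + 32.354*u - 5.472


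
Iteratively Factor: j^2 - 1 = (j + 1)*(j - 1)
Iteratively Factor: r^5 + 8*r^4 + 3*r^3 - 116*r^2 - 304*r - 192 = (r + 4)*(r^4 + 4*r^3 - 13*r^2 - 64*r - 48) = (r + 4)^2*(r^3 - 13*r - 12) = (r + 3)*(r + 4)^2*(r^2 - 3*r - 4) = (r + 1)*(r + 3)*(r + 4)^2*(r - 4)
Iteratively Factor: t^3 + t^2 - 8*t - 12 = (t + 2)*(t^2 - t - 6) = (t - 3)*(t + 2)*(t + 2)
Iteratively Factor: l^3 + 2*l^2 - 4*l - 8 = (l - 2)*(l^2 + 4*l + 4) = (l - 2)*(l + 2)*(l + 2)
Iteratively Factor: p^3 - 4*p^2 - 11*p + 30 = (p + 3)*(p^2 - 7*p + 10) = (p - 2)*(p + 3)*(p - 5)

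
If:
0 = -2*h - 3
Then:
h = -3/2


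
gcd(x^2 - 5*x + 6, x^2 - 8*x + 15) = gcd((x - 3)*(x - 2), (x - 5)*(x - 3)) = x - 3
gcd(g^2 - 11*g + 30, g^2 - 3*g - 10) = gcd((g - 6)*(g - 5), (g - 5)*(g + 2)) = g - 5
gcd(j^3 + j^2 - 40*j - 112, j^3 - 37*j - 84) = j^2 - 3*j - 28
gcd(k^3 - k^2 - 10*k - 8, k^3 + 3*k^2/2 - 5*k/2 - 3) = k^2 + 3*k + 2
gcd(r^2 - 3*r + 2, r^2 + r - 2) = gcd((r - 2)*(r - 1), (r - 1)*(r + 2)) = r - 1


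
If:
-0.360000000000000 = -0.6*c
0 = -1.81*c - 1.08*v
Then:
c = 0.60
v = -1.01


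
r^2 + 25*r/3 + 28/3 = (r + 4/3)*(r + 7)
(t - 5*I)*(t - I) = t^2 - 6*I*t - 5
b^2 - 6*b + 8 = (b - 4)*(b - 2)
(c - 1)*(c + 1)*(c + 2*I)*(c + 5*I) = c^4 + 7*I*c^3 - 11*c^2 - 7*I*c + 10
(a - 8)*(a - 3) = a^2 - 11*a + 24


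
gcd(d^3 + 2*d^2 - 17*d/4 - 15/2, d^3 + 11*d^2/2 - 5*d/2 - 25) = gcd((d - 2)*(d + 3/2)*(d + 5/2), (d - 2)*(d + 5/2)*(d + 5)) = d^2 + d/2 - 5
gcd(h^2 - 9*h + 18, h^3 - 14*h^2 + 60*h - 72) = h - 6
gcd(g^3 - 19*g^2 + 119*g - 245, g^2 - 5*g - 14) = g - 7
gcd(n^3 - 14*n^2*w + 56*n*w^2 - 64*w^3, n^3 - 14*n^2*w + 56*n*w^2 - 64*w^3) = -n^3 + 14*n^2*w - 56*n*w^2 + 64*w^3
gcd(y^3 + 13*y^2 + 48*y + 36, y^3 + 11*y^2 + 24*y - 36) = y^2 + 12*y + 36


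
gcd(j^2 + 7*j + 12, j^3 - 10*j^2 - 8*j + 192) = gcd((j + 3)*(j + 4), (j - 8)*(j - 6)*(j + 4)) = j + 4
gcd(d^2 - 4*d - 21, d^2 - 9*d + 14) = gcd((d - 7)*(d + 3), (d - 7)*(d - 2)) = d - 7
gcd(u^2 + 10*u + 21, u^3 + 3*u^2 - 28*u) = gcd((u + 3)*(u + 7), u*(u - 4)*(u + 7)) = u + 7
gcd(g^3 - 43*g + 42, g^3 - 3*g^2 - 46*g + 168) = g^2 + g - 42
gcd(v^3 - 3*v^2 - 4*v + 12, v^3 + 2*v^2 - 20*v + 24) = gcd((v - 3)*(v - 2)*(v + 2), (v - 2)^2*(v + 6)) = v - 2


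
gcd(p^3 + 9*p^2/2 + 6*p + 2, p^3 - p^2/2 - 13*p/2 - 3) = p^2 + 5*p/2 + 1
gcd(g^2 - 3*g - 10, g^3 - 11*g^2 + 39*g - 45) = g - 5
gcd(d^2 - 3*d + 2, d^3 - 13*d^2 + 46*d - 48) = d - 2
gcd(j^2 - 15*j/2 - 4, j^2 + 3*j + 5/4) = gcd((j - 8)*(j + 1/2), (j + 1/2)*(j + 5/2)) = j + 1/2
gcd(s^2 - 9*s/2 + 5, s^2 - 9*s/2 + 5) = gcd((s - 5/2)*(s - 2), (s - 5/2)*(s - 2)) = s^2 - 9*s/2 + 5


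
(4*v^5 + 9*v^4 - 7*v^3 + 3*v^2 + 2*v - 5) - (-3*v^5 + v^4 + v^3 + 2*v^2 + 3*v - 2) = 7*v^5 + 8*v^4 - 8*v^3 + v^2 - v - 3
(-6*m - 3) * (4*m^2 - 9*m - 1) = -24*m^3 + 42*m^2 + 33*m + 3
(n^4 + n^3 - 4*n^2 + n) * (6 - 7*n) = -7*n^5 - n^4 + 34*n^3 - 31*n^2 + 6*n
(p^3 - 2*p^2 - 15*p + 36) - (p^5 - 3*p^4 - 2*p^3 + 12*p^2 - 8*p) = -p^5 + 3*p^4 + 3*p^3 - 14*p^2 - 7*p + 36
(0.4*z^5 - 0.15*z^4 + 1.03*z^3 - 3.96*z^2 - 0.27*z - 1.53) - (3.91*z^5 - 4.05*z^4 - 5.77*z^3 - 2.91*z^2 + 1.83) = -3.51*z^5 + 3.9*z^4 + 6.8*z^3 - 1.05*z^2 - 0.27*z - 3.36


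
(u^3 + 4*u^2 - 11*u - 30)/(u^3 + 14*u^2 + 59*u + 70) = (u - 3)/(u + 7)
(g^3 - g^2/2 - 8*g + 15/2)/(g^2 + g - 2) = (2*g^2 + g - 15)/(2*(g + 2))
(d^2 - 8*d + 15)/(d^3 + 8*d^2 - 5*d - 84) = (d - 5)/(d^2 + 11*d + 28)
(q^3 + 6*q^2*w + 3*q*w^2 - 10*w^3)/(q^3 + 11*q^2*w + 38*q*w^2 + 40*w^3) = (q - w)/(q + 4*w)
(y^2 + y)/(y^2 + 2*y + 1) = y/(y + 1)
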